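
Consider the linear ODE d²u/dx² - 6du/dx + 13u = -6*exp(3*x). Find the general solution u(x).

u = -3*exp(3*x)/2 + C1*cos(2*x)*exp(3*x) + C2*exp(3*x)*sin(2*x)

Characteristic equation r² - 6r + 13 = 0 has discriminant (-6)² - 4·(13) = -16 < 0, so r = 3 ± 2i.
Hence u_h = C1*cos(2*x)*exp(3*x) + C2*exp(3*x)*sin(2*x).
Try u_p = A*exp(3*x). Substituting into the equation and dividing by exp(3*x) gives A = -3/2, so u_p = -3*exp(3*x)/2.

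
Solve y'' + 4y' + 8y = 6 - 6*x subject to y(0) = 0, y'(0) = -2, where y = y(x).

y = 9/8 - 3*x/4 - 9*cos(2*x)*exp(-2*x)/8 - 7*exp(-2*x)*sin(2*x)/4

Characteristic equation r² + 4r + 8 = 0 has discriminant (4)² - 4·(8) = -16 < 0, so r = -2 ± 2i.
Hence y_h = C1*cos(2*x)*exp(-2*x) + C2*exp(-2*x)*sin(2*x).
For the particular solution try y_p = A0 + A1*x. Substituting and matching coefficients of each power of x gives A0 = 9/8, A1 = -3/4, so y_p = 9/8 - 3*x/4.
General solution: y = 9/8 - 3*x/4 + C1*cos(2*x)*exp(-2*x) + C2*exp(-2*x)*sin(2*x).
Apply the initial conditions: y(0) = 9/8 + C1 = 0 and y'(0) = -3/4 - 2*C1 + 2*C2 = -2. Solving gives C1 = -9/8, C2 = -7/4.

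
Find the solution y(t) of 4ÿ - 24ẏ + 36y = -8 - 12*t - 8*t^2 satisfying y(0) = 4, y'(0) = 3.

y = -16/27 - 17*t/27 - 2*t**2/9 + 124*exp(3*t)/27 - 274*t*exp(3*t)/27

Divide through by 4: y'' - 6y' + 9y = -2 - 3*t - 2*t^2.
Characteristic equation r² - 6r + 9 = 0 has discriminant (-6)² - 4·(9) = 0, so r = 3 is a repeated root.
Hence y_h = (C1 + C2*t)*exp(3*t).
For the particular solution try y_p = A0 + A1*t + A2*t^2. Substituting and matching coefficients of each power of t gives A0 = -16/27, A1 = -17/27, A2 = -2/9, so y_p = -16/27 - 17*t/27 - 2*t^2/9.
General solution: y = -16/27 - 17*t/27 - 2*t^2/9 + C1*exp(3*t) + C2*t*exp(3*t).
Apply the initial conditions: y(0) = -16/27 + C1 = 4 and y'(0) = -17/27 + C2 + 3*C1 = 3. Solving gives C1 = 124/27, C2 = -274/27.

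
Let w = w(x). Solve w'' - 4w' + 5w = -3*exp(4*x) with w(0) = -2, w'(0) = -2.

w = -3*exp(4*x)/5 - 7*cos(x)*exp(2*x)/5 + 16*exp(2*x)*sin(x)/5

Characteristic equation r² - 4r + 5 = 0 has discriminant (-4)² - 4·(5) = -4 < 0, so r = 2 ± i.
Hence w_h = C1*cos(x)*exp(2*x) + C2*exp(2*x)*sin(x).
Try w_p = A*exp(4*x). Substituting into the equation and dividing by exp(4*x) gives A = -3/5, so w_p = -3*exp(4*x)/5.
General solution: w = -3*exp(4*x)/5 + C1*cos(x)*exp(2*x) + C2*exp(2*x)*sin(x).
Apply the initial conditions: w(0) = -3/5 + C1 = -2 and w'(0) = -12/5 + C2 + 2*C1 = -2. Solving gives C1 = -7/5, C2 = 16/5.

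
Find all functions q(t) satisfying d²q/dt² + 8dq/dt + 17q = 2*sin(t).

Characteristic equation r² + 8r + 17 = 0 has discriminant (8)² - 4·(17) = -4 < 0, so r = -4 ± i.
Hence q_h = C1*cos(t)*exp(-4*t) + C2*exp(-4*t)*sin(t).
Try q_p = A*cos(t) + B*sin(t). Substituting and equating the coefficients of cos(t) and sin(t) gives A = -1/20, B = 1/10, so q_p = -cos(t)/20 + sin(t)/10.

q = -cos(t)/20 + sin(t)/10 + C1*cos(t)*exp(-4*t) + C2*exp(-4*t)*sin(t)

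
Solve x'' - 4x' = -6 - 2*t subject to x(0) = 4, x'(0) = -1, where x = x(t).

Characteristic equation r² - 4r = 0 factors as (r - 4)r = 0, so r = 4, 0.
Hence x_h = C1*exp(4*t) + C2.
Since 0 is a characteristic root (multiplicity 1), multiply the polynomial trial by t: try x_p = t*(A0 + A1*t). Substituting and matching coefficients of each power of t gives A0 = 13/8, A1 = 1/4, so x_p = t^2/4 + 13*t/8.
General solution: x = C2 + t^2/4 + 13*t/8 + C1*exp(4*t).
Apply the initial conditions: x(0) = C1 + C2 = 4 and x'(0) = 13/8 + 4*C1 = -1. Solving gives C1 = -21/32, C2 = 149/32.

x = 149/32 - 21*exp(4*t)/32 + t**2/4 + 13*t/8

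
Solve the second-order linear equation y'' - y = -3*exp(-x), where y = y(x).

y = C1*exp(x) + C2*exp(-x) + 3*x*exp(-x)/2

Characteristic equation r² - 1 = 0 factors as (r - 1)(r + 1) = 0, so r = 1, -1.
Hence y_h = C1*exp(x) + C2*exp(-x).
Since exp(-x) solves the homogeneous equation (r = -1 is a root of multiplicity 1), multiply the trial by x. Try y_p = A*x*exp(-x). Substituting into the equation and dividing by exp(-x) gives A = 3/2, so y_p = 3*x*exp(-x)/2.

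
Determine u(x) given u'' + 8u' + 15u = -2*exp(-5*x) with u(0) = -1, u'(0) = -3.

u = -9*exp(-3*x)/2 + 7*exp(-5*x)/2 + x*exp(-5*x)

Characteristic equation r² + 8r + 15 = 0 factors as (r + 5)(r + 3) = 0, so r = -5, -3.
Hence u_h = C1*exp(-5*x) + C2*exp(-3*x).
Since exp(-5*x) solves the homogeneous equation (r = -5 is a root of multiplicity 1), multiply the trial by x. Try u_p = A*x*exp(-5*x). Substituting into the equation and dividing by exp(-5*x) gives A = 1, so u_p = x*exp(-5*x).
General solution: u = C1*exp(-5*x) + C2*exp(-3*x) + x*exp(-5*x).
Apply the initial conditions: u(0) = C1 + C2 = -1 and u'(0) = 1 - 5*C1 - 3*C2 = -3. Solving gives C1 = 7/2, C2 = -9/2.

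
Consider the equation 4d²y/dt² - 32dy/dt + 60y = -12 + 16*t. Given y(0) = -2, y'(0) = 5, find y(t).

Divide through by 4: y'' - 8y' + 15y = -3 + 4*t.
Characteristic equation r² - 8r + 15 = 0 factors as (r - 5)(r - 3) = 0, so r = 5, 3.
Hence y_h = C1*exp(5*t) + C2*exp(3*t).
For the particular solution try y_p = A0 + A1*t. Substituting and matching coefficients of each power of t gives A0 = -13/225, A1 = 4/15, so y_p = -13/225 + 4*t/15.
General solution: y = -13/225 + 4*t/15 + C1*exp(5*t) + C2*exp(3*t).
Apply the initial conditions: y(0) = -13/225 + C1 + C2 = -2 and y'(0) = 4/15 + 3*C2 + 5*C1 = 5. Solving gives C1 = 132/25, C2 = -65/9.

y = -13/225 - 65*exp(3*t)/9 + 4*t/15 + 132*exp(5*t)/25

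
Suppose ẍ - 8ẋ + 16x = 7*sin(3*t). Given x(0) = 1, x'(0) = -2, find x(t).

Characteristic equation r² - 8r + 16 = 0 has discriminant (-8)² - 4·(16) = 0, so r = 4 is a repeated root.
Hence x_h = (C1 + C2*t)*exp(4*t).
Try x_p = A*cos(3*t) + B*sin(3*t). Substituting and equating the coefficients of cos(3t) and sin(3t) gives A = 168/625, B = 49/625, so x_p = 49*sin(3*t)/625 + 168*cos(3*t)/625.
General solution: x = 49*sin(3*t)/625 + 168*cos(3*t)/625 + C1*exp(4*t) + C2*t*exp(4*t).
Apply the initial conditions: x(0) = 168/625 + C1 = 1 and x'(0) = 147/625 + C2 + 4*C1 = -2. Solving gives C1 = 457/625, C2 = -129/25.

x = 49*sin(3*t)/625 + 168*cos(3*t)/625 + 457*exp(4*t)/625 - 129*t*exp(4*t)/25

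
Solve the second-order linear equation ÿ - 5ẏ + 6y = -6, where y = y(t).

Characteristic equation r² - 5r + 6 = 0 factors as (r - 3)(r - 2) = 0, so r = 3, 2.
Hence y_h = C1*exp(3*t) + C2*exp(2*t).
For the particular solution try y_p = A0. Substituting and matching coefficients of each power of t gives A0 = -1, so y_p = -1.

y = -1 + C1*exp(3*t) + C2*exp(2*t)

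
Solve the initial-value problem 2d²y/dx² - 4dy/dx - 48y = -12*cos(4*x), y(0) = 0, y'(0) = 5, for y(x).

Divide through by 2: y'' - 2y' - 24y = -6*cos(4*x).
Characteristic equation r² - 2r - 24 = 0 factors as (r - 6)(r + 4) = 0, so r = 6, -4.
Hence y_h = C1*exp(6*x) + C2*exp(-4*x).
Try y_p = A*cos(4*x) + B*sin(4*x). Substituting and equating the coefficients of cos(4x) and sin(4x) gives A = 15/104, B = 3/104, so y_p = 3*sin(4*x)/104 + 15*cos(4*x)/104.
General solution: y = 3*sin(4*x)/104 + 15*cos(4*x)/104 + C1*exp(6*x) + C2*exp(-4*x).
Apply the initial conditions: y(0) = 15/104 + C1 + C2 = 0 and y'(0) = 3/26 - 4*C2 + 6*C1 = 5. Solving gives C1 = 28/65, C2 = -23/40.

y = -23*exp(-4*x)/40 + 3*sin(4*x)/104 + 15*cos(4*x)/104 + 28*exp(6*x)/65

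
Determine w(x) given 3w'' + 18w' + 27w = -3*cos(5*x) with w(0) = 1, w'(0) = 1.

w = -15*sin(5*x)/578 + 4*cos(5*x)/289 + 285*exp(-3*x)/289 + 139*x*exp(-3*x)/34

Divide through by 3: w'' + 6w' + 9w = -cos(5*x).
Characteristic equation r² + 6r + 9 = 0 has discriminant (6)² - 4·(9) = 0, so r = -3 is a repeated root.
Hence w_h = (C1 + C2*x)*exp(-3*x).
Try w_p = A*cos(5*x) + B*sin(5*x). Substituting and equating the coefficients of cos(5x) and sin(5x) gives A = 4/289, B = -15/578, so w_p = -15*sin(5*x)/578 + 4*cos(5*x)/289.
General solution: w = -15*sin(5*x)/578 + 4*cos(5*x)/289 + C1*exp(-3*x) + C2*x*exp(-3*x).
Apply the initial conditions: w(0) = 4/289 + C1 = 1 and w'(0) = -75/578 + C2 - 3*C1 = 1. Solving gives C1 = 285/289, C2 = 139/34.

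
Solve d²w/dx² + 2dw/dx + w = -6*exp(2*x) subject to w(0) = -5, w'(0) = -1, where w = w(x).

w = -13*exp(-x)/3 - 2*exp(2*x)/3 - 4*x*exp(-x)

Characteristic equation r² + 2r + 1 = 0 has discriminant (2)² - 4·(1) = 0, so r = -1 is a repeated root.
Hence w_h = (C1 + C2*x)*exp(-x).
Try w_p = A*exp(2*x). Substituting into the equation and dividing by exp(2*x) gives A = -2/3, so w_p = -2*exp(2*x)/3.
General solution: w = -2*exp(2*x)/3 + C1*exp(-x) + C2*x*exp(-x).
Apply the initial conditions: w(0) = -2/3 + C1 = -5 and w'(0) = -4/3 + C2 - C1 = -1. Solving gives C1 = -13/3, C2 = -4.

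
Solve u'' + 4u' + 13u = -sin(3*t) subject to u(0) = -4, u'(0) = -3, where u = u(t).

u = -sin(3*t)/40 + 3*cos(3*t)/40 - 443*exp(-2*t)*sin(3*t)/120 - 163*cos(3*t)*exp(-2*t)/40

Characteristic equation r² + 4r + 13 = 0 has discriminant (4)² - 4·(13) = -36 < 0, so r = -2 ± 3i.
Hence u_h = C1*cos(3*t)*exp(-2*t) + C2*exp(-2*t)*sin(3*t).
Try u_p = A*cos(3*t) + B*sin(3*t). Substituting and equating the coefficients of cos(3t) and sin(3t) gives A = 3/40, B = -1/40, so u_p = -sin(3*t)/40 + 3*cos(3*t)/40.
General solution: u = -sin(3*t)/40 + 3*cos(3*t)/40 + C1*cos(3*t)*exp(-2*t) + C2*exp(-2*t)*sin(3*t).
Apply the initial conditions: u(0) = 3/40 + C1 = -4 and u'(0) = -3/40 - 2*C1 + 3*C2 = -3. Solving gives C1 = -163/40, C2 = -443/120.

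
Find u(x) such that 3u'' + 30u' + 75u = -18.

u = -6/25 + C1*exp(-5*x) + C2*x*exp(-5*x)

Divide through by 3: u'' + 10u' + 25u = -6.
Characteristic equation r² + 10r + 25 = 0 has discriminant (10)² - 4·(25) = 0, so r = -5 is a repeated root.
Hence u_h = (C1 + C2*x)*exp(-5*x).
For the particular solution try u_p = A0. Substituting and matching coefficients of each power of x gives A0 = -6/25, so u_p = -6/25.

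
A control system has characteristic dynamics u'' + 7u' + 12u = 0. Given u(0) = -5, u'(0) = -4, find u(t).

u = -24*exp(-3*t) + 19*exp(-4*t)

Characteristic equation r² + 7r + 12 = 0 factors as (r + 4)(r + 3) = 0, so r = -4, -3.
Hence u_h = C1*exp(-4*t) + C2*exp(-3*t).
Apply the initial conditions: u(0) = C1 + C2 = -5 and u'(0) = -4*C1 - 3*C2 = -4. Solving gives C1 = 19, C2 = -24.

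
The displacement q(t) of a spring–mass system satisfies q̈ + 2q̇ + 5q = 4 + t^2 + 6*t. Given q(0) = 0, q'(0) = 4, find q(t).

q = 38/125 + t**2/5 + 26*t/25 - 38*cos(2*t)*exp(-t)/125 + 166*exp(-t)*sin(2*t)/125

Characteristic equation r² + 2r + 5 = 0 has discriminant (2)² - 4·(5) = -16 < 0, so r = -1 ± 2i.
Hence q_h = C1*cos(2*t)*exp(-t) + C2*exp(-t)*sin(2*t).
For the particular solution try q_p = A0 + A1*t + A2*t^2. Substituting and matching coefficients of each power of t gives A0 = 38/125, A1 = 26/25, A2 = 1/5, so q_p = 38/125 + t^2/5 + 26*t/25.
General solution: q = 38/125 + t^2/5 + 26*t/25 + C1*cos(2*t)*exp(-t) + C2*exp(-t)*sin(2*t).
Apply the initial conditions: q(0) = 38/125 + C1 = 0 and q'(0) = 26/25 - C1 + 2*C2 = 4. Solving gives C1 = -38/125, C2 = 166/125.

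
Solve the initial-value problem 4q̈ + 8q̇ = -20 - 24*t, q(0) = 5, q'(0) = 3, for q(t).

Divide through by 4: q'' + 2q' = -5 - 6*t.
Characteristic equation r² + 2r = 0 factors as (r + 2)r = 0, so r = -2, 0.
Hence q_h = C1*exp(-2*t) + C2.
Since 0 is a characteristic root (multiplicity 1), multiply the polynomial trial by t: try q_p = t*(A0 + A1*t). Substituting and matching coefficients of each power of t gives A0 = -1, A1 = -3/2, so q_p = -t - 3*t^2/2.
General solution: q = C2 - t - 3*t^2/2 + C1*exp(-2*t).
Apply the initial conditions: q(0) = C1 + C2 = 5 and q'(0) = -1 - 2*C1 = 3. Solving gives C1 = -2, C2 = 7.

q = 7 - t - 2*exp(-2*t) - 3*t**2/2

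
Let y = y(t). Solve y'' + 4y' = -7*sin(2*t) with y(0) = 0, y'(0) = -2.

y = -11/8 + 7*cos(2*t)/10 + 7*sin(2*t)/20 + 27*exp(-4*t)/40

Characteristic equation r² + 4r = 0 factors as (r + 4)r = 0, so r = -4, 0.
Hence y_h = C1*exp(-4*t) + C2.
Try y_p = A*cos(2*t) + B*sin(2*t). Substituting and equating the coefficients of cos(2t) and sin(2t) gives A = 7/10, B = 7/20, so y_p = 7*cos(2*t)/10 + 7*sin(2*t)/20.
General solution: y = C2 + 7*cos(2*t)/10 + 7*sin(2*t)/20 + C1*exp(-4*t).
Apply the initial conditions: y(0) = 7/10 + C1 + C2 = 0 and y'(0) = 7/10 - 4*C1 = -2. Solving gives C1 = 27/40, C2 = -11/8.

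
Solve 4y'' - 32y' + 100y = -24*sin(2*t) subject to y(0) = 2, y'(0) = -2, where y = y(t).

Divide through by 4: y'' - 8y' + 25y = -6*sin(2*t).
Characteristic equation r² - 8r + 25 = 0 has discriminant (-8)² - 4·(25) = -36 < 0, so r = 4 ± 3i.
Hence y_h = C1*cos(3*t)*exp(4*t) + C2*exp(4*t)*sin(3*t).
Try y_p = A*cos(2*t) + B*sin(2*t). Substituting and equating the coefficients of cos(2t) and sin(2t) gives A = -96/697, B = -126/697, so y_p = -126*sin(2*t)/697 - 96*cos(2*t)/697.
General solution: y = -126*sin(2*t)/697 - 96*cos(2*t)/697 + C1*cos(3*t)*exp(4*t) + C2*exp(4*t)*sin(3*t).
Apply the initial conditions: y(0) = -96/697 + C1 = 2 and y'(0) = -252/697 + 3*C2 + 4*C1 = -2. Solving gives C1 = 1490/697, C2 = -7102/2091.

y = -126*sin(2*t)/697 - 96*cos(2*t)/697 - 7102*exp(4*t)*sin(3*t)/2091 + 1490*cos(3*t)*exp(4*t)/697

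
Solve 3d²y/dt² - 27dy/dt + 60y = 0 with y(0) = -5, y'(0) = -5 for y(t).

y = -20*exp(4*t) + 15*exp(5*t)

Divide through by 3: y'' - 9y' + 20y = 0.
Characteristic equation r² - 9r + 20 = 0 factors as (r - 5)(r - 4) = 0, so r = 5, 4.
Hence y_h = C1*exp(5*t) + C2*exp(4*t).
Apply the initial conditions: y(0) = C1 + C2 = -5 and y'(0) = 4*C2 + 5*C1 = -5. Solving gives C1 = 15, C2 = -20.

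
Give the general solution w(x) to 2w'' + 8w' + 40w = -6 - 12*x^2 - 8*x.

Divide through by 2: w'' + 4w' + 20w = -3 - 6*x^2 - 4*x.
Characteristic equation r² + 4r + 20 = 0 has discriminant (4)² - 4·(20) = -64 < 0, so r = -2 ± 4i.
Hence w_h = C1*cos(4*x)*exp(-2*x) + C2*exp(-2*x)*sin(4*x).
For the particular solution try w_p = A0 + A1*x + A2*x^2. Substituting and matching coefficients of each power of x gives A0 = -13/125, A1 = -2/25, A2 = -3/10, so w_p = -13/125 - 3*x^2/10 - 2*x/25.

w = -13/125 - 3*x**2/10 - 2*x/25 + C1*cos(4*x)*exp(-2*x) + C2*exp(-2*x)*sin(4*x)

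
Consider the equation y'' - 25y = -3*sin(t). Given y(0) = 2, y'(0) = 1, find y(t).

Characteristic equation r² - 25 = 0 factors as (r + 5)(r - 5) = 0, so r = -5, 5.
Hence y_h = C1*exp(-5*t) + C2*exp(5*t).
Try y_p = A*cos(t) + B*sin(t). Substituting and equating the coefficients of cos(t) and sin(t) gives A = 0, B = 3/26, so y_p = 3*sin(t)/26.
General solution: y = 3*sin(t)/26 + C1*exp(-5*t) + C2*exp(5*t).
Apply the initial conditions: y(0) = C1 + C2 = 2 and y'(0) = 3/26 - 5*C1 + 5*C2 = 1. Solving gives C1 = 237/260, C2 = 283/260.

y = 3*sin(t)/26 + 237*exp(-5*t)/260 + 283*exp(5*t)/260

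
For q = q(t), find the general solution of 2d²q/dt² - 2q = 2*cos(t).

Divide through by 2: q'' - q = cos(t).
Characteristic equation r² - 1 = 0 factors as (r - 1)(r + 1) = 0, so r = 1, -1.
Hence q_h = C1*exp(t) + C2*exp(-t).
Try q_p = A*cos(t) + B*sin(t). Substituting and equating the coefficients of cos(t) and sin(t) gives A = -1/2, B = 0, so q_p = -cos(t)/2.

q = -cos(t)/2 + C1*exp(t) + C2*exp(-t)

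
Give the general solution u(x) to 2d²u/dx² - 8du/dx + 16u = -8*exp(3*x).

u = -4*exp(3*x)/5 + C1*cos(2*x)*exp(2*x) + C2*exp(2*x)*sin(2*x)

Divide through by 2: u'' - 4u' + 8u = -4*exp(3*x).
Characteristic equation r² - 4r + 8 = 0 has discriminant (-4)² - 4·(8) = -16 < 0, so r = 2 ± 2i.
Hence u_h = C1*cos(2*x)*exp(2*x) + C2*exp(2*x)*sin(2*x).
Try u_p = A*exp(3*x). Substituting into the equation and dividing by exp(3*x) gives A = -4/5, so u_p = -4*exp(3*x)/5.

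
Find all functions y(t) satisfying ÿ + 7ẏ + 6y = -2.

Characteristic equation r² + 7r + 6 = 0 factors as (r + 6)(r + 1) = 0, so r = -6, -1.
Hence y_h = C1*exp(-6*t) + C2*exp(-t).
For the particular solution try y_p = A0. Substituting and matching coefficients of each power of t gives A0 = -1/3, so y_p = -1/3.

y = -1/3 + C1*exp(-6*t) + C2*exp(-t)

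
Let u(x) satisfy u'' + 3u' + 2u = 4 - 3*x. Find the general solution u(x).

Characteristic equation r² + 3r + 2 = 0 factors as (r + 1)(r + 2) = 0, so r = -1, -2.
Hence u_h = C1*exp(-x) + C2*exp(-2*x).
For the particular solution try u_p = A0 + A1*x. Substituting and matching coefficients of each power of x gives A0 = 17/4, A1 = -3/2, so u_p = 17/4 - 3*x/2.

u = 17/4 - 3*x/2 + C1*exp(-x) + C2*exp(-2*x)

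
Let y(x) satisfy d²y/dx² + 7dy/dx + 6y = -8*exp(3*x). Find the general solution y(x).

y = -2*exp(3*x)/9 + C1*exp(-6*x) + C2*exp(-x)

Characteristic equation r² + 7r + 6 = 0 factors as (r + 6)(r + 1) = 0, so r = -6, -1.
Hence y_h = C1*exp(-6*x) + C2*exp(-x).
Try y_p = A*exp(3*x). Substituting into the equation and dividing by exp(3*x) gives A = -2/9, so y_p = -2*exp(3*x)/9.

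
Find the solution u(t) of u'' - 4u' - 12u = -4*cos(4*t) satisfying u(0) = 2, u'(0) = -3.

u = 4*sin(4*t)/65 + 7*cos(4*t)/65 + 7*exp(6*t)/104 + 73*exp(-2*t)/40

Characteristic equation r² - 4r - 12 = 0 factors as (r - 6)(r + 2) = 0, so r = 6, -2.
Hence u_h = C1*exp(6*t) + C2*exp(-2*t).
Try u_p = A*cos(4*t) + B*sin(4*t). Substituting and equating the coefficients of cos(4t) and sin(4t) gives A = 7/65, B = 4/65, so u_p = 4*sin(4*t)/65 + 7*cos(4*t)/65.
General solution: u = 4*sin(4*t)/65 + 7*cos(4*t)/65 + C1*exp(6*t) + C2*exp(-2*t).
Apply the initial conditions: u(0) = 7/65 + C1 + C2 = 2 and u'(0) = 16/65 - 2*C2 + 6*C1 = -3. Solving gives C1 = 7/104, C2 = 73/40.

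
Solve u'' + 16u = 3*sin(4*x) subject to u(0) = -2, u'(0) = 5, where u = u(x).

u = -2*cos(4*x) + 43*sin(4*x)/32 - 3*x*cos(4*x)/8

Characteristic equation r² + 16 = 0 has discriminant (0)² - 4·(16) = -64 < 0, so r = ± 4i.
Hence u_h = C1*cos(4*x) + C2*sin(4*x).
Since ±4i are characteristic roots, multiply the trial by x. Try u_p = x*(A*cos(4*x) + B*sin(4*x)). Substituting and equating the coefficients of cos(4x) and sin(4x) gives A = -3/8, B = 0, so u_p = -3*x*cos(4*x)/8.
General solution: u = C1*cos(4*x) + C2*sin(4*x) - 3*x*cos(4*x)/8.
Apply the initial conditions: u(0) = C1 = -2 and u'(0) = -3/8 + 4*C2 = 5. Solving gives C1 = -2, C2 = 43/32.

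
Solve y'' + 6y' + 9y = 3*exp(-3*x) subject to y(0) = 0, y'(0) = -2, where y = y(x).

y = -2*x*exp(-3*x) + 3*x**2*exp(-3*x)/2

Characteristic equation r² + 6r + 9 = 0 has discriminant (6)² - 4·(9) = 0, so r = -3 is a repeated root.
Hence y_h = (C1 + C2*x)*exp(-3*x).
Since exp(-3*x) solves the homogeneous equation (r = -3 is a root of multiplicity 2), multiply the trial by x^2. Try y_p = A*x^2*exp(-3*x). Substituting into the equation and dividing by exp(-3*x) gives A = 3/2, so y_p = 3*x^2*exp(-3*x)/2.
General solution: y = C1*exp(-3*x) + 3*x^2*exp(-3*x)/2 + C2*x*exp(-3*x).
Apply the initial conditions: y(0) = C1 = 0 and y'(0) = C2 - 3*C1 = -2. Solving gives C1 = 0, C2 = -2.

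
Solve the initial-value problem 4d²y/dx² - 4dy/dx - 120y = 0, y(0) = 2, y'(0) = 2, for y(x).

y = 10*exp(-5*x)/11 + 12*exp(6*x)/11

Divide through by 4: y'' - y' - 30y = 0.
Characteristic equation r² - r - 30 = 0 factors as (r + 5)(r - 6) = 0, so r = -5, 6.
Hence y_h = C1*exp(-5*x) + C2*exp(6*x).
Apply the initial conditions: y(0) = C1 + C2 = 2 and y'(0) = -5*C1 + 6*C2 = 2. Solving gives C1 = 10/11, C2 = 12/11.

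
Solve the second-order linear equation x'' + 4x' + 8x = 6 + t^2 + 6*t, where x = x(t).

Characteristic equation r² + 4r + 8 = 0 has discriminant (4)² - 4·(8) = -16 < 0, so r = -2 ± 2i.
Hence x_h = C1*cos(2*t)*exp(-2*t) + C2*exp(-2*t)*sin(2*t).
For the particular solution try x_p = A0 + A1*t + A2*t^2. Substituting and matching coefficients of each power of t gives A0 = 13/32, A1 = 5/8, A2 = 1/8, so x_p = 13/32 + t^2/8 + 5*t/8.

x = 13/32 + t**2/8 + 5*t/8 + C1*cos(2*t)*exp(-2*t) + C2*exp(-2*t)*sin(2*t)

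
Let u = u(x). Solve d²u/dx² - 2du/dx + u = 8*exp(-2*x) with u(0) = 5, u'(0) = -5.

u = 8*exp(-2*x)/9 + 37*exp(x)/9 - 22*x*exp(x)/3

Characteristic equation r² - 2r + 1 = 0 has discriminant (-2)² - 4·(1) = 0, so r = 1 is a repeated root.
Hence u_h = (C1 + C2*x)*exp(x).
Try u_p = A*exp(-2*x). Substituting into the equation and dividing by exp(-2*x) gives A = 8/9, so u_p = 8*exp(-2*x)/9.
General solution: u = 8*exp(-2*x)/9 + C1*exp(x) + C2*x*exp(x).
Apply the initial conditions: u(0) = 8/9 + C1 = 5 and u'(0) = -16/9 + C1 + C2 = -5. Solving gives C1 = 37/9, C2 = -22/3.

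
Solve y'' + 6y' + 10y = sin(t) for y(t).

y = -2*cos(t)/39 + sin(t)/13 + C1*cos(t)*exp(-3*t) + C2*exp(-3*t)*sin(t)

Characteristic equation r² + 6r + 10 = 0 has discriminant (6)² - 4·(10) = -4 < 0, so r = -3 ± i.
Hence y_h = C1*cos(t)*exp(-3*t) + C2*exp(-3*t)*sin(t).
Try y_p = A*cos(t) + B*sin(t). Substituting and equating the coefficients of cos(t) and sin(t) gives A = -2/39, B = 1/13, so y_p = -2*cos(t)/39 + sin(t)/13.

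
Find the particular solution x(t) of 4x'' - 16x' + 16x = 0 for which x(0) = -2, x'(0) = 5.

Divide through by 4: x'' - 4x' + 4x = 0.
Characteristic equation r² - 4r + 4 = 0 has discriminant (-4)² - 4·(4) = 0, so r = 2 is a repeated root.
Hence x_h = (C1 + C2*t)*exp(2*t).
Apply the initial conditions: x(0) = C1 = -2 and x'(0) = C2 + 2*C1 = 5. Solving gives C1 = -2, C2 = 9.

x = -2*exp(2*t) + 9*t*exp(2*t)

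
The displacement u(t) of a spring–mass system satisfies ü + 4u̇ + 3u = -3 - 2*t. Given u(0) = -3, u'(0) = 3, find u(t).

Characteristic equation r² + 4r + 3 = 0 factors as (r + 1)(r + 3) = 0, so r = -1, -3.
Hence u_h = C1*exp(-t) + C2*exp(-3*t).
For the particular solution try u_p = A0 + A1*t. Substituting and matching coefficients of each power of t gives A0 = -1/9, A1 = -2/3, so u_p = -1/9 - 2*t/3.
General solution: u = -1/9 - 2*t/3 + C1*exp(-t) + C2*exp(-3*t).
Apply the initial conditions: u(0) = -1/9 + C1 + C2 = -3 and u'(0) = -2/3 - C1 - 3*C2 = 3. Solving gives C1 = -5/2, C2 = -7/18.

u = -1/9 - 7*exp(-3*t)/18 - 5*exp(-t)/2 - 2*t/3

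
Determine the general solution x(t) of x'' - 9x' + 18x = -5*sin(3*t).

x = -cos(3*t)/6 - sin(3*t)/18 + C1*exp(3*t) + C2*exp(6*t)

Characteristic equation r² - 9r + 18 = 0 factors as (r - 3)(r - 6) = 0, so r = 3, 6.
Hence x_h = C1*exp(3*t) + C2*exp(6*t).
Try x_p = A*cos(3*t) + B*sin(3*t). Substituting and equating the coefficients of cos(3t) and sin(3t) gives A = -1/6, B = -1/18, so x_p = -cos(3*t)/6 - sin(3*t)/18.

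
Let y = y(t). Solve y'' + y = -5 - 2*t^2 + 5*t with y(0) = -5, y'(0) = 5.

y = -1 - 4*cos(t) - 2*t**2 + 5*t

Characteristic equation r² + 1 = 0 has discriminant (0)² - 4·(1) = -4 < 0, so r = ± i.
Hence y_h = C1*cos(t) + C2*sin(t).
For the particular solution try y_p = A0 + A1*t + A2*t^2. Substituting and matching coefficients of each power of t gives A0 = -1, A1 = 5, A2 = -2, so y_p = -1 - 2*t^2 + 5*t.
General solution: y = -1 - 2*t^2 + 5*t + C1*cos(t) + C2*sin(t).
Apply the initial conditions: y(0) = -1 + C1 = -5 and y'(0) = 5 + C2 = 5. Solving gives C1 = -4, C2 = 0.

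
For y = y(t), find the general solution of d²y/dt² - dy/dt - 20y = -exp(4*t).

Characteristic equation r² - r - 20 = 0 factors as (r + 4)(r - 5) = 0, so r = -4, 5.
Hence y_h = C1*exp(-4*t) + C2*exp(5*t).
Try y_p = A*exp(4*t). Substituting into the equation and dividing by exp(4*t) gives A = 1/8, so y_p = exp(4*t)/8.

y = exp(4*t)/8 + C1*exp(-4*t) + C2*exp(5*t)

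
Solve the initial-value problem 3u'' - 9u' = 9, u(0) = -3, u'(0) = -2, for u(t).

Divide through by 3: u'' - 3u' = 3.
Characteristic equation r² - 3r = 0 factors as (r - 3)r = 0, so r = 3, 0.
Hence u_h = C1*exp(3*t) + C2.
Since 0 is a characteristic root (multiplicity 1), multiply the polynomial trial by t: try u_p = A0*t. Substituting and matching coefficients of each power of t gives A0 = -1, so u_p = -t.
General solution: u = C2 - t + C1*exp(3*t).
Apply the initial conditions: u(0) = C1 + C2 = -3 and u'(0) = -1 + 3*C1 = -2. Solving gives C1 = -1/3, C2 = -8/3.

u = -8/3 - t - exp(3*t)/3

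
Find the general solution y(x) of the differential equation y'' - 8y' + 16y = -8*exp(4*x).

Characteristic equation r² - 8r + 16 = 0 has discriminant (-8)² - 4·(16) = 0, so r = 4 is a repeated root.
Hence y_h = (C1 + C2*x)*exp(4*x).
Since exp(4*x) solves the homogeneous equation (r = 4 is a root of multiplicity 2), multiply the trial by x^2. Try y_p = A*x^2*exp(4*x). Substituting into the equation and dividing by exp(4*x) gives A = -4, so y_p = -4*x^2*exp(4*x).

y = C1*exp(4*x) - 4*x**2*exp(4*x) + C2*x*exp(4*x)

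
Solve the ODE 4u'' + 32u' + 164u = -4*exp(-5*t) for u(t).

Divide through by 4: u'' + 8u' + 41u = -exp(-5*t).
Characteristic equation r² + 8r + 41 = 0 has discriminant (8)² - 4·(41) = -100 < 0, so r = -4 ± 5i.
Hence u_h = C1*cos(5*t)*exp(-4*t) + C2*exp(-4*t)*sin(5*t).
Try u_p = A*exp(-5*t). Substituting into the equation and dividing by exp(-5*t) gives A = -1/26, so u_p = -exp(-5*t)/26.

u = -exp(-5*t)/26 + C1*cos(5*t)*exp(-4*t) + C2*exp(-4*t)*sin(5*t)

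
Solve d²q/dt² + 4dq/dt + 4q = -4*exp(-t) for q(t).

q = -4*exp(-t) + C1*exp(-2*t) + C2*t*exp(-2*t)

Characteristic equation r² + 4r + 4 = 0 has discriminant (4)² - 4·(4) = 0, so r = -2 is a repeated root.
Hence q_h = (C1 + C2*t)*exp(-2*t).
Try q_p = A*exp(-t). Substituting into the equation and dividing by exp(-t) gives A = -4, so q_p = -4*exp(-t).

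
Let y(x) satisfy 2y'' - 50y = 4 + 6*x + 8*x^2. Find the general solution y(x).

y = -58/625 - 4*x**2/25 - 3*x/25 + C1*exp(-5*x) + C2*exp(5*x)

Divide through by 2: y'' - 25y = 2 + 3*x + 4*x^2.
Characteristic equation r² - 25 = 0 factors as (r + 5)(r - 5) = 0, so r = -5, 5.
Hence y_h = C1*exp(-5*x) + C2*exp(5*x).
For the particular solution try y_p = A0 + A1*x + A2*x^2. Substituting and matching coefficients of each power of x gives A0 = -58/625, A1 = -3/25, A2 = -4/25, so y_p = -58/625 - 4*x^2/25 - 3*x/25.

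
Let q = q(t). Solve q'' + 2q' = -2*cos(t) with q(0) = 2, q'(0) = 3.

q = 7/2 - 19*exp(-2*t)/10 - 4*sin(t)/5 + 2*cos(t)/5

Characteristic equation r² + 2r = 0 factors as (r + 2)r = 0, so r = -2, 0.
Hence q_h = C1*exp(-2*t) + C2.
Try q_p = A*cos(t) + B*sin(t). Substituting and equating the coefficients of cos(t) and sin(t) gives A = 2/5, B = -4/5, so q_p = -4*sin(t)/5 + 2*cos(t)/5.
General solution: q = C2 - 4*sin(t)/5 + 2*cos(t)/5 + C1*exp(-2*t).
Apply the initial conditions: q(0) = 2/5 + C1 + C2 = 2 and q'(0) = -4/5 - 2*C1 = 3. Solving gives C1 = -19/10, C2 = 7/2.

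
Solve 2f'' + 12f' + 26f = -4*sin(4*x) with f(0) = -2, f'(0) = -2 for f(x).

Divide through by 2: f'' + 6f' + 13f = -2*sin(4*x).
Characteristic equation r² + 6r + 13 = 0 has discriminant (6)² - 4·(13) = -16 < 0, so r = -3 ± 2i.
Hence f_h = C1*cos(2*x)*exp(-3*x) + C2*exp(-3*x)*sin(2*x).
Try f_p = A*cos(4*x) + B*sin(4*x). Substituting and equating the coefficients of cos(4x) and sin(4x) gives A = 16/195, B = 2/195, so f_p = 2*sin(4*x)/195 + 16*cos(4*x)/195.
General solution: f = 2*sin(4*x)/195 + 16*cos(4*x)/195 + C1*cos(2*x)*exp(-3*x) + C2*exp(-3*x)*sin(2*x).
Apply the initial conditions: f(0) = 16/195 + C1 = -2 and f'(0) = 8/195 - 3*C1 + 2*C2 = -2. Solving gives C1 = -406/195, C2 = -808/195.

f = 2*sin(4*x)/195 + 16*cos(4*x)/195 - 808*exp(-3*x)*sin(2*x)/195 - 406*cos(2*x)*exp(-3*x)/195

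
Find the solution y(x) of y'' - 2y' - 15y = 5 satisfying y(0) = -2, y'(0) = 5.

Characteristic equation r² - 2r - 15 = 0 factors as (r - 5)(r + 3) = 0, so r = 5, -3.
Hence y_h = C1*exp(5*x) + C2*exp(-3*x).
For the particular solution try y_p = A0. Substituting and matching coefficients of each power of x gives A0 = -1/3, so y_p = -1/3.
General solution: y = -1/3 + C1*exp(5*x) + C2*exp(-3*x).
Apply the initial conditions: y(0) = -1/3 + C1 + C2 = -2 and y'(0) = -3*C2 + 5*C1 = 5. Solving gives C1 = 0, C2 = -5/3.

y = -1/3 - 5*exp(-3*x)/3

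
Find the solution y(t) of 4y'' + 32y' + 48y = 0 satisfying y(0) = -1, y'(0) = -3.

Divide through by 4: y'' + 8y' + 12y = 0.
Characteristic equation r² + 8r + 12 = 0 factors as (r + 2)(r + 6) = 0, so r = -2, -6.
Hence y_h = C1*exp(-2*t) + C2*exp(-6*t).
Apply the initial conditions: y(0) = C1 + C2 = -1 and y'(0) = -6*C2 - 2*C1 = -3. Solving gives C1 = -9/4, C2 = 5/4.

y = -9*exp(-2*t)/4 + 5*exp(-6*t)/4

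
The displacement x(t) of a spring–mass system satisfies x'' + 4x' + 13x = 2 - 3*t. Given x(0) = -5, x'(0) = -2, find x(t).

Characteristic equation r² + 4r + 13 = 0 has discriminant (4)² - 4·(13) = -36 < 0, so r = -2 ± 3i.
Hence x_h = C1*cos(3*t)*exp(-2*t) + C2*exp(-2*t)*sin(3*t).
For the particular solution try x_p = A0 + A1*t. Substituting and matching coefficients of each power of t gives A0 = 38/169, A1 = -3/13, so x_p = 38/169 - 3*t/13.
General solution: x = 38/169 - 3*t/13 + C1*cos(3*t)*exp(-2*t) + C2*exp(-2*t)*sin(3*t).
Apply the initial conditions: x(0) = 38/169 + C1 = -5 and x'(0) = -3/13 - 2*C1 + 3*C2 = -2. Solving gives C1 = -883/169, C2 = -2065/507.

x = 38/169 - 3*t/13 - 2065*exp(-2*t)*sin(3*t)/507 - 883*cos(3*t)*exp(-2*t)/169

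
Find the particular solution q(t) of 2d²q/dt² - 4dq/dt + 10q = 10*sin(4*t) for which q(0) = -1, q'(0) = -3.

q = -11*sin(4*t)/37 + 8*cos(4*t)/37 - 45*cos(2*t)*exp(t)/37 - 11*exp(t)*sin(2*t)/37

Divide through by 2: q'' - 2q' + 5q = 5*sin(4*t).
Characteristic equation r² - 2r + 5 = 0 has discriminant (-2)² - 4·(5) = -16 < 0, so r = 1 ± 2i.
Hence q_h = C1*cos(2*t)*exp(t) + C2*exp(t)*sin(2*t).
Try q_p = A*cos(4*t) + B*sin(4*t). Substituting and equating the coefficients of cos(4t) and sin(4t) gives A = 8/37, B = -11/37, so q_p = -11*sin(4*t)/37 + 8*cos(4*t)/37.
General solution: q = -11*sin(4*t)/37 + 8*cos(4*t)/37 + C1*cos(2*t)*exp(t) + C2*exp(t)*sin(2*t).
Apply the initial conditions: q(0) = 8/37 + C1 = -1 and q'(0) = -44/37 + C1 + 2*C2 = -3. Solving gives C1 = -45/37, C2 = -11/37.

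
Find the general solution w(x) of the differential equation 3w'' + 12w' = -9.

w = C2 - 3*x/4 + C1*exp(-4*x)

Divide through by 3: w'' + 4w' = -3.
Characteristic equation r² + 4r = 0 factors as (r + 4)r = 0, so r = -4, 0.
Hence w_h = C1*exp(-4*x) + C2.
Since 0 is a characteristic root (multiplicity 1), multiply the polynomial trial by x: try w_p = A0*x. Substituting and matching coefficients of each power of x gives A0 = -3/4, so w_p = -3*x/4.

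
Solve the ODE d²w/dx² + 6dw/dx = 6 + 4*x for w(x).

Characteristic equation r² + 6r = 0 factors as (r + 6)r = 0, so r = -6, 0.
Hence w_h = C1*exp(-6*x) + C2.
Since 0 is a characteristic root (multiplicity 1), multiply the polynomial trial by x: try w_p = x*(A0 + A1*x). Substituting and matching coefficients of each power of x gives A0 = 8/9, A1 = 1/3, so w_p = x^2/3 + 8*x/9.

w = C2 + x**2/3 + 8*x/9 + C1*exp(-6*x)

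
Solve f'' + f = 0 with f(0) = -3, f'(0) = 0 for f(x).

f = -3*cos(x)

Characteristic equation r² + 1 = 0 has discriminant (0)² - 4·(1) = -4 < 0, so r = ± i.
Hence f_h = C1*cos(x) + C2*sin(x).
Apply the initial conditions: f(0) = C1 = -3 and f'(0) = C2 = 0. Solving gives C1 = -3, C2 = 0.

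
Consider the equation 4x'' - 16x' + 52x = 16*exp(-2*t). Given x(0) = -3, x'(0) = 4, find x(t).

Divide through by 4: x'' - 4x' + 13x = 4*exp(-2*t).
Characteristic equation r² - 4r + 13 = 0 has discriminant (-4)² - 4·(13) = -36 < 0, so r = 2 ± 3i.
Hence x_h = C1*cos(3*t)*exp(2*t) + C2*exp(2*t)*sin(3*t).
Try x_p = A*exp(-2*t). Substituting into the equation and dividing by exp(-2*t) gives A = 4/25, so x_p = 4*exp(-2*t)/25.
General solution: x = 4*exp(-2*t)/25 + C1*cos(3*t)*exp(2*t) + C2*exp(2*t)*sin(3*t).
Apply the initial conditions: x(0) = 4/25 + C1 = -3 and x'(0) = -8/25 + 2*C1 + 3*C2 = 4. Solving gives C1 = -79/25, C2 = 266/75.

x = 4*exp(-2*t)/25 - 79*cos(3*t)*exp(2*t)/25 + 266*exp(2*t)*sin(3*t)/75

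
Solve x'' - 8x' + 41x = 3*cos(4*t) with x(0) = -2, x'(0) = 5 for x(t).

Characteristic equation r² - 8r + 41 = 0 has discriminant (-8)² - 4·(41) = -100 < 0, so r = 4 ± 5i.
Hence x_h = C1*cos(5*t)*exp(4*t) + C2*exp(4*t)*sin(5*t).
Try x_p = A*cos(4*t) + B*sin(4*t). Substituting and equating the coefficients of cos(4t) and sin(4t) gives A = 75/1649, B = -96/1649, so x_p = -96*sin(4*t)/1649 + 75*cos(4*t)/1649.
General solution: x = -96*sin(4*t)/1649 + 75*cos(4*t)/1649 + C1*cos(5*t)*exp(4*t) + C2*exp(4*t)*sin(5*t).
Apply the initial conditions: x(0) = 75/1649 + C1 = -2 and x'(0) = -384/1649 + 4*C1 + 5*C2 = 5. Solving gives C1 = -3373/1649, C2 = 22121/8245.

x = -96*sin(4*t)/1649 + 75*cos(4*t)/1649 - 3373*cos(5*t)*exp(4*t)/1649 + 22121*exp(4*t)*sin(5*t)/8245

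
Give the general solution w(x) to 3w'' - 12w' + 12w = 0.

Divide through by 3: w'' - 4w' + 4w = 0.
Characteristic equation r² - 4r + 4 = 0 has discriminant (-4)² - 4·(4) = 0, so r = 2 is a repeated root.
Hence w_h = (C1 + C2*x)*exp(2*x).

w = C1*exp(2*x) + C2*x*exp(2*x)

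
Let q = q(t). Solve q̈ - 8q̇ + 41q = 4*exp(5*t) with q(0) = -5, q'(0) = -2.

Characteristic equation r² - 8r + 41 = 0 has discriminant (-8)² - 4·(41) = -100 < 0, so r = 4 ± 5i.
Hence q_h = C1*cos(5*t)*exp(4*t) + C2*exp(4*t)*sin(5*t).
Try q_p = A*exp(5*t). Substituting into the equation and dividing by exp(5*t) gives A = 2/13, so q_p = 2*exp(5*t)/13.
General solution: q = 2*exp(5*t)/13 + C1*cos(5*t)*exp(4*t) + C2*exp(4*t)*sin(5*t).
Apply the initial conditions: q(0) = 2/13 + C1 = -5 and q'(0) = 10/13 + 4*C1 + 5*C2 = -2. Solving gives C1 = -67/13, C2 = 232/65.

q = 2*exp(5*t)/13 - 67*cos(5*t)*exp(4*t)/13 + 232*exp(4*t)*sin(5*t)/65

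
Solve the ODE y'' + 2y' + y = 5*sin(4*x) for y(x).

Characteristic equation r² + 2r + 1 = 0 has discriminant (2)² - 4·(1) = 0, so r = -1 is a repeated root.
Hence y_h = (C1 + C2*x)*exp(-x).
Try y_p = A*cos(4*x) + B*sin(4*x). Substituting and equating the coefficients of cos(4x) and sin(4x) gives A = -40/289, B = -75/289, so y_p = -75*sin(4*x)/289 - 40*cos(4*x)/289.

y = -75*sin(4*x)/289 - 40*cos(4*x)/289 + C1*exp(-x) + C2*x*exp(-x)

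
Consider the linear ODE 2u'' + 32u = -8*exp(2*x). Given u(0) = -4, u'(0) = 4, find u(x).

u = -19*cos(4*x)/5 - exp(2*x)/5 + 11*sin(4*x)/10

Divide through by 2: u'' + 16u = -4*exp(2*x).
Characteristic equation r² + 16 = 0 has discriminant (0)² - 4·(16) = -64 < 0, so r = ± 4i.
Hence u_h = C1*cos(4*x) + C2*sin(4*x).
Try u_p = A*exp(2*x). Substituting into the equation and dividing by exp(2*x) gives A = -1/5, so u_p = -exp(2*x)/5.
General solution: u = -exp(2*x)/5 + C1*cos(4*x) + C2*sin(4*x).
Apply the initial conditions: u(0) = -1/5 + C1 = -4 and u'(0) = -2/5 + 4*C2 = 4. Solving gives C1 = -19/5, C2 = 11/10.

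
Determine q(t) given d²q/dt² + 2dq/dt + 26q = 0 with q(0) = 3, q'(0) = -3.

q = 3*cos(5*t)*exp(-t)

Characteristic equation r² + 2r + 26 = 0 has discriminant (2)² - 4·(26) = -100 < 0, so r = -1 ± 5i.
Hence q_h = C1*cos(5*t)*exp(-t) + C2*exp(-t)*sin(5*t).
Apply the initial conditions: q(0) = C1 = 3 and q'(0) = -C1 + 5*C2 = -3. Solving gives C1 = 3, C2 = 0.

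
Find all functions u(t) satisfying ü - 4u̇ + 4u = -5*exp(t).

Characteristic equation r² - 4r + 4 = 0 has discriminant (-4)² - 4·(4) = 0, so r = 2 is a repeated root.
Hence u_h = (C1 + C2*t)*exp(2*t).
Try u_p = A*exp(t). Substituting into the equation and dividing by exp(t) gives A = -5, so u_p = -5*exp(t).

u = -5*exp(t) + C1*exp(2*t) + C2*t*exp(2*t)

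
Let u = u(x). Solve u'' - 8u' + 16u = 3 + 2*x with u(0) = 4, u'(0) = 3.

Characteristic equation r² - 8r + 16 = 0 has discriminant (-8)² - 4·(16) = 0, so r = 4 is a repeated root.
Hence u_h = (C1 + C2*x)*exp(4*x).
For the particular solution try u_p = A0 + A1*x. Substituting and matching coefficients of each power of x gives A0 = 1/4, A1 = 1/8, so u_p = 1/4 + x/8.
General solution: u = 1/4 + x/8 + C1*exp(4*x) + C2*x*exp(4*x).
Apply the initial conditions: u(0) = 1/4 + C1 = 4 and u'(0) = 1/8 + C2 + 4*C1 = 3. Solving gives C1 = 15/4, C2 = -97/8.

u = 1/4 + x/8 + 15*exp(4*x)/4 - 97*x*exp(4*x)/8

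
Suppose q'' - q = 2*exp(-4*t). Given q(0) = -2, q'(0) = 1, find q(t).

q = -11*exp(-t)/6 - 3*exp(t)/10 + 2*exp(-4*t)/15

Characteristic equation r² - 1 = 0 factors as (r + 1)(r - 1) = 0, so r = -1, 1.
Hence q_h = C1*exp(-t) + C2*exp(t).
Try q_p = A*exp(-4*t). Substituting into the equation and dividing by exp(-4*t) gives A = 2/15, so q_p = 2*exp(-4*t)/15.
General solution: q = 2*exp(-4*t)/15 + C1*exp(-t) + C2*exp(t).
Apply the initial conditions: q(0) = 2/15 + C1 + C2 = -2 and q'(0) = -8/15 + C2 - C1 = 1. Solving gives C1 = -11/6, C2 = -3/10.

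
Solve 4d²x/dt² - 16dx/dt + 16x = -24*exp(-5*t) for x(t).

x = -6*exp(-5*t)/49 + C1*exp(2*t) + C2*t*exp(2*t)

Divide through by 4: x'' - 4x' + 4x = -6*exp(-5*t).
Characteristic equation r² - 4r + 4 = 0 has discriminant (-4)² - 4·(4) = 0, so r = 2 is a repeated root.
Hence x_h = (C1 + C2*t)*exp(2*t).
Try x_p = A*exp(-5*t). Substituting into the equation and dividing by exp(-5*t) gives A = -6/49, so x_p = -6*exp(-5*t)/49.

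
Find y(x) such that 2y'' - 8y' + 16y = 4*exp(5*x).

y = 2*exp(5*x)/13 + C1*cos(2*x)*exp(2*x) + C2*exp(2*x)*sin(2*x)

Divide through by 2: y'' - 4y' + 8y = 2*exp(5*x).
Characteristic equation r² - 4r + 8 = 0 has discriminant (-4)² - 4·(8) = -16 < 0, so r = 2 ± 2i.
Hence y_h = C1*cos(2*x)*exp(2*x) + C2*exp(2*x)*sin(2*x).
Try y_p = A*exp(5*x). Substituting into the equation and dividing by exp(5*x) gives A = 2/13, so y_p = 2*exp(5*x)/13.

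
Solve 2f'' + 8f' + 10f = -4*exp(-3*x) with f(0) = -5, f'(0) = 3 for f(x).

f = -exp(-3*x) - 8*exp(-2*x)*sin(x) - 4*cos(x)*exp(-2*x)

Divide through by 2: f'' + 4f' + 5f = -2*exp(-3*x).
Characteristic equation r² + 4r + 5 = 0 has discriminant (4)² - 4·(5) = -4 < 0, so r = -2 ± i.
Hence f_h = C1*cos(x)*exp(-2*x) + C2*exp(-2*x)*sin(x).
Try f_p = A*exp(-3*x). Substituting into the equation and dividing by exp(-3*x) gives A = -1, so f_p = -exp(-3*x).
General solution: f = -exp(-3*x) + C1*cos(x)*exp(-2*x) + C2*exp(-2*x)*sin(x).
Apply the initial conditions: f(0) = -1 + C1 = -5 and f'(0) = 3 + C2 - 2*C1 = 3. Solving gives C1 = -4, C2 = -8.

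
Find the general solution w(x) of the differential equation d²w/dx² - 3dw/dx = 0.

w = C2 + C1*exp(3*x)

Characteristic equation r² - 3r = 0 factors as (r - 3)r = 0, so r = 3, 0.
Hence w_h = C1*exp(3*x) + C2.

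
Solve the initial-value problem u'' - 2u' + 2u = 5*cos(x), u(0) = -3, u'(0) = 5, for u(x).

u = -2*sin(x) - 4*cos(x)*exp(x) + 11*exp(x)*sin(x) + cos(x)

Characteristic equation r² - 2r + 2 = 0 has discriminant (-2)² - 4·(2) = -4 < 0, so r = 1 ± i.
Hence u_h = C1*cos(x)*exp(x) + C2*exp(x)*sin(x).
Try u_p = A*cos(x) + B*sin(x). Substituting and equating the coefficients of cos(x) and sin(x) gives A = 1, B = -2, so u_p = -2*sin(x) + cos(x).
General solution: u = -2*sin(x) + C1*cos(x)*exp(x) + C2*exp(x)*sin(x) + cos(x).
Apply the initial conditions: u(0) = 1 + C1 = -3 and u'(0) = -2 + C1 + C2 = 5. Solving gives C1 = -4, C2 = 11.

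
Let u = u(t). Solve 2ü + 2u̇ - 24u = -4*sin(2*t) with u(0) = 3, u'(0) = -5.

u = cos(2*t)/65 + 8*sin(2*t)/65 + 71*exp(-4*t)/35 + 87*exp(3*t)/91

Divide through by 2: u'' + u' - 12u = -2*sin(2*t).
Characteristic equation r² + r - 12 = 0 factors as (r + 4)(r - 3) = 0, so r = -4, 3.
Hence u_h = C1*exp(-4*t) + C2*exp(3*t).
Try u_p = A*cos(2*t) + B*sin(2*t). Substituting and equating the coefficients of cos(2t) and sin(2t) gives A = 1/65, B = 8/65, so u_p = cos(2*t)/65 + 8*sin(2*t)/65.
General solution: u = cos(2*t)/65 + 8*sin(2*t)/65 + C1*exp(-4*t) + C2*exp(3*t).
Apply the initial conditions: u(0) = 1/65 + C1 + C2 = 3 and u'(0) = 16/65 - 4*C1 + 3*C2 = -5. Solving gives C1 = 71/35, C2 = 87/91.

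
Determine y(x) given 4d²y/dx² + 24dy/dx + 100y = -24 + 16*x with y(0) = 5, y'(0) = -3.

Divide through by 4: y'' + 6y' + 25y = -6 + 4*x.
Characteristic equation r² + 6r + 25 = 0 has discriminant (6)² - 4·(25) = -64 < 0, so r = -3 ± 4i.
Hence y_h = C1*cos(4*x)*exp(-3*x) + C2*exp(-3*x)*sin(4*x).
For the particular solution try y_p = A0 + A1*x. Substituting and matching coefficients of each power of x gives A0 = -174/625, A1 = 4/25, so y_p = -174/625 + 4*x/25.
General solution: y = -174/625 + 4*x/25 + C1*cos(4*x)*exp(-3*x) + C2*exp(-3*x)*sin(4*x).
Apply the initial conditions: y(0) = -174/625 + C1 = 5 and y'(0) = 4/25 - 3*C1 + 4*C2 = -3. Solving gives C1 = 3299/625, C2 = 3961/1250.

y = -174/625 + 4*x/25 + 3299*cos(4*x)*exp(-3*x)/625 + 3961*exp(-3*x)*sin(4*x)/1250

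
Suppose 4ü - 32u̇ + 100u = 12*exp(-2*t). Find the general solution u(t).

Divide through by 4: u'' - 8u' + 25u = 3*exp(-2*t).
Characteristic equation r² - 8r + 25 = 0 has discriminant (-8)² - 4·(25) = -36 < 0, so r = 4 ± 3i.
Hence u_h = C1*cos(3*t)*exp(4*t) + C2*exp(4*t)*sin(3*t).
Try u_p = A*exp(-2*t). Substituting into the equation and dividing by exp(-2*t) gives A = 1/15, so u_p = exp(-2*t)/15.

u = exp(-2*t)/15 + C1*cos(3*t)*exp(4*t) + C2*exp(4*t)*sin(3*t)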